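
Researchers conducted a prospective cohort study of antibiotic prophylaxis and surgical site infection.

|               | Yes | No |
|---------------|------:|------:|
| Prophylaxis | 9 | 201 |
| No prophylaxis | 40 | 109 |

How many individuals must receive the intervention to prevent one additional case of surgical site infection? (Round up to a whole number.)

5

Risk in treated group = 9/210 = 0.04286; risk in control = 40/149 = 0.26846.
Absolute risk reduction = 0.26846 − 0.04286 = 0.22560
NNT = 1 / ARR = 1 / 0.22560 = 4.433 → round up → 5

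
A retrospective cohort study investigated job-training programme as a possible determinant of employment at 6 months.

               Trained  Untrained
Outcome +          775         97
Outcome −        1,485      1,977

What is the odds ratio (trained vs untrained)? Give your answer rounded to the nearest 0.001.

10.637

Reading the table with exposure as columns: a = 775 (Trained, case), b = 1485 (Trained, non-case), c = 97 (Untrained, case), d = 1977.
OR = (a·d)/(b·c) = (775 × 1977) / (1485 × 97) = 1532175 / 144045 = 10.63678
The odds of employment at 6 months are about 10.64 times as high in the trained group.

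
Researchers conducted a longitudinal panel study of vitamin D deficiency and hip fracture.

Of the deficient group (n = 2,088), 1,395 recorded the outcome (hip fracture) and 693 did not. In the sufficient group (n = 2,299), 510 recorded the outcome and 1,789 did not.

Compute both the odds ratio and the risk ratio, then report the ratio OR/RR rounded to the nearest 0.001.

From the description: a = 1395, b = 693, c = 510, d = 1789.
OR = (1395·1789)/(693·510) = 2495655/353430 = 7.06124
Risk in exposed = 1395/2088 = 0.66810; risk in unexposed = 510/2299 = 0.22184; RR = 3.01171
OR/RR = 7.06124 / 3.01171 = 2.34460
The outcome is not rare, so the OR lies further from 1 than the RR.

2.345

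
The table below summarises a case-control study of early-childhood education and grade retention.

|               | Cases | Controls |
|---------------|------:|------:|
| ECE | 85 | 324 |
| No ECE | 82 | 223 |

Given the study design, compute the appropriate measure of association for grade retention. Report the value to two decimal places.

0.71

Cells: a = 85, b = 324, c = 82, d = 223.
This is a case-control study: participants were sampled on outcome status, so risks in the source population cannot be estimated directly — relative risk is not valid here. The odds ratio is the appropriate measure.
OR = (a·d)/(b·c) = (85 × 223) / (324 × 82) = 18955 / 26568 = 0.71345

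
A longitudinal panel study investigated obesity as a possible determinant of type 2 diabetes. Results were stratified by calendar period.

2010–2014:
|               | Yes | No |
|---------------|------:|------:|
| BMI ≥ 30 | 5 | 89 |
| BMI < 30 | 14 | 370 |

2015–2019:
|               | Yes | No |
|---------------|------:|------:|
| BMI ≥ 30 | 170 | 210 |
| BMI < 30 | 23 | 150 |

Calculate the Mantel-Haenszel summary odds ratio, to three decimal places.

4.407

OR_MH = Σ(aᵢdᵢ/nᵢ) / Σ(bᵢcᵢ/nᵢ), where nᵢ is the stratum total.
Stratum 1 (2010–2014): n = 478; a·d/n = 5·370/478 = 3.8703; b·c/n = 89·14/478 = 2.6067
Stratum 2 (2015–2019): n = 553; a·d/n = 170·150/553 = 46.1121; b·c/n = 210·23/553 = 8.7342
OR_MH = (3.8703 + 46.1121) / (2.6067 + 8.7342) = 49.9824 / 11.3409 = 4.40728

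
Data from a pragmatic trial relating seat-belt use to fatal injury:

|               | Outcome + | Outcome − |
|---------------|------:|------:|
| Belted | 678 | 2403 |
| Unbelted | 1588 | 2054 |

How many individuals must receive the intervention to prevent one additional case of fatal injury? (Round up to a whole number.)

Risk in treated group = 678/3081 = 0.22006; risk in control = 1588/3642 = 0.43602.
Absolute risk reduction = 0.43602 − 0.22006 = 0.21597
NNT = 1 / ARR = 1 / 0.21597 = 4.630 → round up → 5

5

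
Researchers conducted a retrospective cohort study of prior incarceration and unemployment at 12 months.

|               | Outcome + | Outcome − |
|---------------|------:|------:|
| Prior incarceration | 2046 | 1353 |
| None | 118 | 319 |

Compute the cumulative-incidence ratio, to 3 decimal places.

2.229

Cells: a = 2046, b = 1353, c = 118, d = 319.
Risk in exposed = 2046/3399 = 0.60194; risk in unexposed = 118/437 = 0.27002.
RR = 0.60194 / 0.27002 = 2.22922
The risk among the exposed is 2.23 times that among the unexposed.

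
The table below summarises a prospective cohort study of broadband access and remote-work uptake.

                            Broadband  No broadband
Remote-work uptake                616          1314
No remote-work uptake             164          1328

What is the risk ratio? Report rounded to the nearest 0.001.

Reading the table with exposure as columns: a = 616 (Broadband, case), b = 164 (Broadband, non-case), c = 1314 (No broadband, case), d = 1328.
Risk in exposed = 616/780 = 0.78974; risk in unexposed = 1314/2642 = 0.49735.
RR = 0.78974 / 0.49735 = 1.58790
The risk among the exposed is 1.59 times that among the unexposed.

1.588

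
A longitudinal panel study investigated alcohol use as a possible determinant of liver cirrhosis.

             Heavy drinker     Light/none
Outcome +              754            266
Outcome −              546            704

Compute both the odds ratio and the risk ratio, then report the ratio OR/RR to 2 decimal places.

1.73

Reading the table with exposure as columns: a = 754 (Heavy drinker, case), b = 546 (Heavy drinker, non-case), c = 266 (Light/none, case), d = 704.
OR = (754·704)/(546·266) = 530816/145236 = 3.65485
Risk in exposed = 754/1300 = 0.58000; risk in unexposed = 266/970 = 0.27423; RR = 2.11504
OR/RR = 3.65485 / 2.11504 = 1.72803
The outcome is not rare, so the OR lies further from 1 than the RR.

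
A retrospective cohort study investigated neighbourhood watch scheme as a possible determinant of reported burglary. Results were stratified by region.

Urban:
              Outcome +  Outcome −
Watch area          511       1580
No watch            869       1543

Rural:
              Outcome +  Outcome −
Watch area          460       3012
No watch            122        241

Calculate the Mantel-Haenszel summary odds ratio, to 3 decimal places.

0.509

OR_MH = Σ(aᵢdᵢ/nᵢ) / Σ(bᵢcᵢ/nᵢ), where nᵢ is the stratum total.
Stratum 1 (Urban): n = 4503; a·d/n = 511·1543/4503 = 175.0995; b·c/n = 1580·869/4503 = 304.9123
Stratum 2 (Rural): n = 3835; a·d/n = 460·241/3835 = 28.9074; b·c/n = 3012·122/3835 = 95.8185
OR_MH = (175.0995 + 28.9074) / (304.9123 + 95.8185) = 204.0069 / 400.7308 = 0.50909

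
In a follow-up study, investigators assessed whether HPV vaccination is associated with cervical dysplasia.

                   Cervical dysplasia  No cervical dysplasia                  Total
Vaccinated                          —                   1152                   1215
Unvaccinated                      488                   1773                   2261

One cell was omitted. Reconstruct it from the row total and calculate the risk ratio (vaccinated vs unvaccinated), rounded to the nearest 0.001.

The missing cell is in the exposed row: 1215 − 1152 = 63.
So a = 63, b = 1152, c = 488, d = 1773.
RR = [a/(a+b)] / [c/(c+d)] = (63/1215) / (488/2261) = 0.05185/0.21583 = 0.24024

0.240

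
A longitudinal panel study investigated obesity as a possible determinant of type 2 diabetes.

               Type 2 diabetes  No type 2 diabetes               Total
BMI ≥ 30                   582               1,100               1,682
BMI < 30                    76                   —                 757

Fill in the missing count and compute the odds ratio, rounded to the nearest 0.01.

The missing cell is in the unexposed row: 757 − 76 = 681.
So a = 582, b = 1100, c = 76, d = 681.
OR = (a·d)/(b·c) = (582 × 681) / (1100 × 76) = 396342 / 83600 = 4.74093

4.74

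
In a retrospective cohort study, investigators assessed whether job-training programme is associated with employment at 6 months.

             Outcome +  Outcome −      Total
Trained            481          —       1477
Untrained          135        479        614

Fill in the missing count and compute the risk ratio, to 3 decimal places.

1.481

The missing cell is in the exposed row: 1477 − 481 = 996.
So a = 481, b = 996, c = 135, d = 479.
RR = [a/(a+b)] / [c/(c+d)] = (481/1477) / (135/614) = 0.32566/0.21987 = 1.48115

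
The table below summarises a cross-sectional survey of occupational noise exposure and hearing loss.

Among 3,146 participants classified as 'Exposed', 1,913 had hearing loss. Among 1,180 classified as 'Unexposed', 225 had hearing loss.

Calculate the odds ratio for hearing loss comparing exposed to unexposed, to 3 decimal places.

6.585

From the description: a = 1913, b = 1233, c = 225, d = 955.
OR = (a·d)/(b·c) = (1913 × 955) / (1233 × 225) = 1826915 / 277425 = 6.58526
The odds of hearing loss are about 6.59 times as high in the exposed group.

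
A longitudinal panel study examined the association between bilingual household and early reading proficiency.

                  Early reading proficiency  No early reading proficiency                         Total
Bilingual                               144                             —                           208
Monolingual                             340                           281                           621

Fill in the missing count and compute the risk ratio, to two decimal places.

1.26

The missing cell is in the exposed row: 208 − 144 = 64.
So a = 144, b = 64, c = 340, d = 281.
RR = [a/(a+b)] / [c/(c+d)] = (144/208) / (340/621) = 0.69231/0.54750 = 1.26448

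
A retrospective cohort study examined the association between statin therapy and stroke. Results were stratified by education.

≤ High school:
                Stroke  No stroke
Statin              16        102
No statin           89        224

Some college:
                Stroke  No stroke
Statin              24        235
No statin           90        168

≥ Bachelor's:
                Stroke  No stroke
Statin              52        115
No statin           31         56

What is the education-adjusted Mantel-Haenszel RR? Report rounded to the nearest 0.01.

0.46

RR_MH = Σ(aᵢ·n₀ᵢ/nᵢ) / Σ(cᵢ·n₁ᵢ/nᵢ), with n₁ᵢ = aᵢ+bᵢ (exposed), n₀ᵢ = cᵢ+dᵢ (unexposed), nᵢ = n₁ᵢ+n₀ᵢ.
Stratum 1 (≤ High school): n₁ = 118, n₀ = 313, n = 431; a·n₀/n = 16·313/431 = 11.6195; c·n₁/n = 89·118/431 = 24.3666
Stratum 2 (Some college): n₁ = 259, n₀ = 258, n = 517; a·n₀/n = 24·258/517 = 11.9768; c·n₁/n = 90·259/517 = 45.0870
Stratum 3 (≥ Bachelor's): n₁ = 167, n₀ = 87, n = 254; a·n₀/n = 52·87/254 = 17.8110; c·n₁/n = 31·167/254 = 20.3819
RR_MH = (11.6195 + 11.9768 + 17.8110) / (24.3666 + 45.0870 + 20.3819) = 41.4073 / 89.8355 = 0.46092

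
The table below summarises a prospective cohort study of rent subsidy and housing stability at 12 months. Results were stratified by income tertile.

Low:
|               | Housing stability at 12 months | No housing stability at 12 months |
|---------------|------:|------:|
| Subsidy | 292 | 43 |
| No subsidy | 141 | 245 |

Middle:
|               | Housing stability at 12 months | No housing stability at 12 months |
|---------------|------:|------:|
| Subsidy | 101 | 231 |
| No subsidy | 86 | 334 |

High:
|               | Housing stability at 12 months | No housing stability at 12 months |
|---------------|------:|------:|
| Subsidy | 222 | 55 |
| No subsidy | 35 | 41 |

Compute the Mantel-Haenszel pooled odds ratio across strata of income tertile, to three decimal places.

4.217

OR_MH = Σ(aᵢdᵢ/nᵢ) / Σ(bᵢcᵢ/nᵢ), where nᵢ is the stratum total.
Stratum 1 (Low): n = 721; a·d/n = 292·245/721 = 99.2233; b·c/n = 43·141/721 = 8.4092
Stratum 2 (Middle): n = 752; a·d/n = 101·334/752 = 44.8590; b·c/n = 231·86/752 = 26.4176
Stratum 3 (High): n = 353; a·d/n = 222·41/353 = 25.7847; b·c/n = 55·35/353 = 5.4533
OR_MH = (99.2233 + 44.8590 + 25.7847) / (8.4092 + 26.4176 + 5.4533) = 169.8670 / 40.2800 = 4.21716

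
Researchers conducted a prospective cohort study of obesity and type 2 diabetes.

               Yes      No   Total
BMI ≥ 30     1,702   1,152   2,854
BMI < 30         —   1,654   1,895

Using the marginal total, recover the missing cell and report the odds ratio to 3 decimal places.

The missing cell is in the unexposed row: 1895 − 1654 = 241.
So a = 1702, b = 1152, c = 241, d = 1654.
OR = (a·d)/(b·c) = (1702 × 1654) / (1152 × 241) = 2815108 / 277632 = 10.13971

10.140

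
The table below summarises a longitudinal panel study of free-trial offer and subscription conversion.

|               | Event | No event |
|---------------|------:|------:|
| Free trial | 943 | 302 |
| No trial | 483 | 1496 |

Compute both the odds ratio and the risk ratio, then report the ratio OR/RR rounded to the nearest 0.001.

3.116

Cells: a = 943, b = 302, c = 483, d = 1496.
OR = (943·1496)/(302·483) = 1410728/145866 = 9.67140
Risk in exposed = 943/1245 = 0.75743; risk in unexposed = 483/1979 = 0.24406; RR = 3.10342
OR/RR = 9.67140 / 3.10342 = 3.11636
The outcome is not rare, so the OR lies further from 1 than the RR.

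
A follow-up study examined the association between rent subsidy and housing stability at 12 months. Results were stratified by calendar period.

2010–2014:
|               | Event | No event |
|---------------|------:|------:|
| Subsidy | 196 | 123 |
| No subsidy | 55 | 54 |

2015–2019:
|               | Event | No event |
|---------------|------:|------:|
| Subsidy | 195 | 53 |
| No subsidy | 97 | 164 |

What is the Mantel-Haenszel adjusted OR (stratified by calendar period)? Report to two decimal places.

3.38

OR_MH = Σ(aᵢdᵢ/nᵢ) / Σ(bᵢcᵢ/nᵢ), where nᵢ is the stratum total.
Stratum 1 (2010–2014): n = 428; a·d/n = 196·54/428 = 24.7290; b·c/n = 123·55/428 = 15.8061
Stratum 2 (2015–2019): n = 509; a·d/n = 195·164/509 = 62.8291; b·c/n = 53·97/509 = 10.1002
OR_MH = (24.7290 + 62.8291) / (15.8061 + 10.1002) = 87.5580 / 25.9063 = 3.37980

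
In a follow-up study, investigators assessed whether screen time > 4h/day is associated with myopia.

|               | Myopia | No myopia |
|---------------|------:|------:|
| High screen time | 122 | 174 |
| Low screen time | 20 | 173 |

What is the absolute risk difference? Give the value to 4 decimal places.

0.3085

Cells: a = 122, b = 174, c = 20, d = 173.
Risk in exposed = 122/296 = 0.412162; risk in unexposed = 20/193 = 0.103627.
Risk difference = 0.412162 − 0.103627 = 0.308535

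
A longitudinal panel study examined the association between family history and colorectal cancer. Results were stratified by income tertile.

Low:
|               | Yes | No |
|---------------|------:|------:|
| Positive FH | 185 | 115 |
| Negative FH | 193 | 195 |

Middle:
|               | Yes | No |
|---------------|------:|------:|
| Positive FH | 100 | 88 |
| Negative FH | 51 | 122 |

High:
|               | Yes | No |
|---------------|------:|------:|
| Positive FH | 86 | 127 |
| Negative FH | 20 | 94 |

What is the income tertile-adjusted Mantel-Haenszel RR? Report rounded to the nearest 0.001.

1.473

RR_MH = Σ(aᵢ·n₀ᵢ/nᵢ) / Σ(cᵢ·n₁ᵢ/nᵢ), with n₁ᵢ = aᵢ+bᵢ (exposed), n₀ᵢ = cᵢ+dᵢ (unexposed), nᵢ = n₁ᵢ+n₀ᵢ.
Stratum 1 (Low): n₁ = 300, n₀ = 388, n = 688; a·n₀/n = 185·388/688 = 104.3314; c·n₁/n = 193·300/688 = 84.1570
Stratum 2 (Middle): n₁ = 188, n₀ = 173, n = 361; a·n₀/n = 100·173/361 = 47.9224; c·n₁/n = 51·188/361 = 26.5596
Stratum 3 (High): n₁ = 213, n₀ = 114, n = 327; a·n₀/n = 86·114/327 = 29.9817; c·n₁/n = 20·213/327 = 13.0275
RR_MH = (104.3314 + 47.9224 + 29.9817) / (84.1570 + 26.5596 + 13.0275) = 182.2355 / 123.7441 = 1.47268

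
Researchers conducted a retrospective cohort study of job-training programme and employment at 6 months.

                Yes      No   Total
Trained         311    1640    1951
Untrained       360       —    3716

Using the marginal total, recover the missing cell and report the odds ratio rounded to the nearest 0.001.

The missing cell is in the unexposed row: 3716 − 360 = 3356.
So a = 311, b = 1640, c = 360, d = 3356.
OR = (a·d)/(b·c) = (311 × 3356) / (1640 × 360) = 1043716 / 590400 = 1.76781

1.768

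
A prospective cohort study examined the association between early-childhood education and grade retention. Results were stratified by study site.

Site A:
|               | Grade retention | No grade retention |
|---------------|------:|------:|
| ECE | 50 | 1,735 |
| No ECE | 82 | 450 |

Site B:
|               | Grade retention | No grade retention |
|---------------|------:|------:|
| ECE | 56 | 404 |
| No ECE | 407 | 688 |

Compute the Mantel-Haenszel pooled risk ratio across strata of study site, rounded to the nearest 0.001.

0.277

RR_MH = Σ(aᵢ·n₀ᵢ/nᵢ) / Σ(cᵢ·n₁ᵢ/nᵢ), with n₁ᵢ = aᵢ+bᵢ (exposed), n₀ᵢ = cᵢ+dᵢ (unexposed), nᵢ = n₁ᵢ+n₀ᵢ.
Stratum 1 (Site A): n₁ = 1785, n₀ = 532, n = 2317; a·n₀/n = 50·532/2317 = 11.4804; c·n₁/n = 82·1785/2317 = 63.1722
Stratum 2 (Site B): n₁ = 460, n₀ = 1095, n = 1555; a·n₀/n = 56·1095/1555 = 39.4341; c·n₁/n = 407·460/1555 = 120.3987
RR_MH = (11.4804 + 39.4341) / (63.1722 + 120.3987) = 50.9144 / 183.5709 = 0.27736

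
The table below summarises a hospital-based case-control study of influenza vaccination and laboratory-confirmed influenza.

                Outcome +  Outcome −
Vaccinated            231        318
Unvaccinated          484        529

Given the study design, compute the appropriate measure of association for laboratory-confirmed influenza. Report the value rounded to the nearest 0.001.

Cells: a = 231, b = 318, c = 484, d = 529.
This is a hospital-based case-control study: participants were sampled on outcome status, so risks in the source population cannot be estimated directly — relative risk is not valid here. The odds ratio is the appropriate measure.
OR = (a·d)/(b·c) = (231 × 529) / (318 × 484) = 122199 / 153912 = 0.79395

0.794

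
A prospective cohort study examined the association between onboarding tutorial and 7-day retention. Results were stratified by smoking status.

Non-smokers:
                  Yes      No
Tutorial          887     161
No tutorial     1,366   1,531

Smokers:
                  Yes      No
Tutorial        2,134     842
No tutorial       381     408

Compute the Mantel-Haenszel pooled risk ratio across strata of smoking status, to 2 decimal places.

1.65

RR_MH = Σ(aᵢ·n₀ᵢ/nᵢ) / Σ(cᵢ·n₁ᵢ/nᵢ), with n₁ᵢ = aᵢ+bᵢ (exposed), n₀ᵢ = cᵢ+dᵢ (unexposed), nᵢ = n₁ᵢ+n₀ᵢ.
Stratum 1 (Non-smokers): n₁ = 1048, n₀ = 2897, n = 3945; a·n₀/n = 887·2897/3945 = 651.3660; c·n₁/n = 1366·1048/3945 = 362.8816
Stratum 2 (Smokers): n₁ = 2976, n₀ = 789, n = 3765; a·n₀/n = 2134·789/3765 = 447.2048; c·n₁/n = 381·2976/3765 = 301.1570
RR_MH = (651.3660 + 447.2048) / (362.8816 + 301.1570) = 1098.5708 / 664.0386 = 1.65438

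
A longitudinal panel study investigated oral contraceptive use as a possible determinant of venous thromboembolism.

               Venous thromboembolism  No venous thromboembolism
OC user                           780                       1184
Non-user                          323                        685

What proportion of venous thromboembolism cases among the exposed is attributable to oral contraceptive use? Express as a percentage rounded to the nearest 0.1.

Cells: a = 780, b = 1184, c = 323, d = 685.
Risk in exposed = 780/1964 = 0.39715; risk in unexposed = 323/1008 = 0.32044.
RR = 0.39715/0.32044 = 1.23940
AR% = (RR − 1)/RR × 100 = (1.23940 − 1)/1.23940 × 100 = 19.3157%

19.3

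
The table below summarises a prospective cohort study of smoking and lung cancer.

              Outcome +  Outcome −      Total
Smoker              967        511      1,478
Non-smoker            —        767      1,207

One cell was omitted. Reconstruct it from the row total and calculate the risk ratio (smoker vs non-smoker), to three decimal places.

1.795

The missing cell is in the unexposed row: 1207 − 767 = 440.
So a = 967, b = 511, c = 440, d = 767.
RR = [a/(a+b)] / [c/(c+d)] = (967/1478) / (440/1207) = 0.65426/0.36454 = 1.79476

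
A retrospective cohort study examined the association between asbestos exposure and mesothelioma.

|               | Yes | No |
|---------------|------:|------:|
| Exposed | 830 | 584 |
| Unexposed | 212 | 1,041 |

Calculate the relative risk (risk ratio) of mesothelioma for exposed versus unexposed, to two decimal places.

3.47

Cells: a = 830, b = 584, c = 212, d = 1041.
Risk in exposed = 830/1414 = 0.58699; risk in unexposed = 212/1253 = 0.16919.
RR = 0.58699 / 0.16919 = 3.46932
The risk among the exposed is 3.47 times that among the unexposed.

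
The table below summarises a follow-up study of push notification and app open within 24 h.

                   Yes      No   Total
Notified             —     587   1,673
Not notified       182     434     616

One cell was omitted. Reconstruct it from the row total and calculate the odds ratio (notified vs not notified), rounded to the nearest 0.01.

The missing cell is in the exposed row: 1673 − 587 = 1086.
So a = 1086, b = 587, c = 182, d = 434.
OR = (a·d)/(b·c) = (1086 × 434) / (587 × 182) = 471324 / 106834 = 4.41174

4.41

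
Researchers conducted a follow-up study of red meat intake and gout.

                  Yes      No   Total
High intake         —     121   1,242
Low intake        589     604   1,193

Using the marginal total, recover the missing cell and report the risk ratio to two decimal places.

The missing cell is in the exposed row: 1242 − 121 = 1121.
So a = 1121, b = 121, c = 589, d = 604.
RR = [a/(a+b)] / [c/(c+d)] = (1121/1242) / (589/1193) = 0.90258/0.49371 = 1.82814

1.83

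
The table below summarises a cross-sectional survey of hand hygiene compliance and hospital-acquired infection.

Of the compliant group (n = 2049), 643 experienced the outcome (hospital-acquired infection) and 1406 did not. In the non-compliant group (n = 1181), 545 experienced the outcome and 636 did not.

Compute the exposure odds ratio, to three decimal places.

From the description: a = 643, b = 1406, c = 545, d = 636.
OR = (a·d)/(b·c) = (643 × 636) / (1406 × 545) = 408948 / 766270 = 0.53369
Exposure is associated with lower odds of hospital-acquired infection (OR = 0.53 < 1).

0.534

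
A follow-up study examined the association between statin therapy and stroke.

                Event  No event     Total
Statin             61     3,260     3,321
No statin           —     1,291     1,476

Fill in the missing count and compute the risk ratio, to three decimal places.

The missing cell is in the unexposed row: 1476 − 1291 = 185.
So a = 61, b = 3260, c = 185, d = 1291.
RR = [a/(a+b)] / [c/(c+d)] = (61/3321) / (185/1476) = 0.01837/0.12534 = 0.14655

0.147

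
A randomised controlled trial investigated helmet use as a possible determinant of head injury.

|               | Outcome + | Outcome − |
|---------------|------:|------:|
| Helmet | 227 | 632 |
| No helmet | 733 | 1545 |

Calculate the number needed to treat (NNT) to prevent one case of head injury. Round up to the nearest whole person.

18

Risk in treated group = 227/859 = 0.26426; risk in control = 733/2278 = 0.32177.
Absolute risk reduction = 0.32177 − 0.26426 = 0.05751
NNT = 1 / ARR = 1 / 0.05751 = 17.387 → round up → 18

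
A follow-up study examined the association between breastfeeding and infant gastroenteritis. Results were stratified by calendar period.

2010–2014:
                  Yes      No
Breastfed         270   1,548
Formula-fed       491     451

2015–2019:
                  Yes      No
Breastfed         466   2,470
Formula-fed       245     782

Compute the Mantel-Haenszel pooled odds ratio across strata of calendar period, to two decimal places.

0.32

OR_MH = Σ(aᵢdᵢ/nᵢ) / Σ(bᵢcᵢ/nᵢ), where nᵢ is the stratum total.
Stratum 1 (2010–2014): n = 2760; a·d/n = 270·451/2760 = 44.1196; b·c/n = 1548·491/2760 = 275.3870
Stratum 2 (2015–2019): n = 3963; a·d/n = 466·782/3963 = 91.9536; b·c/n = 2470·245/3963 = 152.7000
OR_MH = (44.1196 + 91.9536) / (275.3870 + 152.7000) = 136.0731 / 428.0869 = 0.31786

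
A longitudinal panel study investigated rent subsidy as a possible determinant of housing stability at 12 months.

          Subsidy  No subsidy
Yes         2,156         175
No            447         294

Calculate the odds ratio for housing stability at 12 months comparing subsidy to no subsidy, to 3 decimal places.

Reading the table with exposure as columns: a = 2156 (Subsidy, case), b = 447 (Subsidy, non-case), c = 175 (No subsidy, case), d = 294.
OR = (a·d)/(b·c) = (2156 × 294) / (447 × 175) = 633864 / 78225 = 8.10309
The odds of housing stability at 12 months are about 8.10 times as high in the subsidy group.

8.103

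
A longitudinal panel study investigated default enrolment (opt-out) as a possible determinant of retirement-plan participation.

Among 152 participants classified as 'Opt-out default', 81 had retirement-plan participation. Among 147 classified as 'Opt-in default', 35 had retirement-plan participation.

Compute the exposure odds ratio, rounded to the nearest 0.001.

From the description: a = 81, b = 71, c = 35, d = 112.
OR = (a·d)/(b·c) = (81 × 112) / (71 × 35) = 9072 / 2485 = 3.65070
The odds of retirement-plan participation are about 3.65 times as high in the opt-out default group.

3.651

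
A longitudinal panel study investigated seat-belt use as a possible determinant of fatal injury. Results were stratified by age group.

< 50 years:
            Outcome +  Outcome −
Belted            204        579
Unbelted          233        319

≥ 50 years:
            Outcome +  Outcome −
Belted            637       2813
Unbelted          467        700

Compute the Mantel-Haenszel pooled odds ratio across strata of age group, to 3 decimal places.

OR_MH = Σ(aᵢdᵢ/nᵢ) / Σ(bᵢcᵢ/nᵢ), where nᵢ is the stratum total.
Stratum 1 (< 50 years): n = 1335; a·d/n = 204·319/1335 = 48.7461; b·c/n = 579·233/1335 = 101.0539
Stratum 2 (≥ 50 years): n = 4617; a·d/n = 637·700/4617 = 96.5779; b·c/n = 2813·467/4617 = 284.5291
OR_MH = (48.7461 + 96.5779) / (101.0539 + 284.5291) = 145.3239 / 385.5831 = 0.37689

0.377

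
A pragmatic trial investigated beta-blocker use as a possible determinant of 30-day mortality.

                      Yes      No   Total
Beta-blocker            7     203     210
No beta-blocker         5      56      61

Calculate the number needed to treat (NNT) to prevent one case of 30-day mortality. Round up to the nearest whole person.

21

Risk in treated group = 7/210 = 0.03333; risk in control = 5/61 = 0.08197.
Absolute risk reduction = 0.08197 − 0.03333 = 0.04863
NNT = 1 / ARR = 1 / 0.04863 = 20.562 → round up → 21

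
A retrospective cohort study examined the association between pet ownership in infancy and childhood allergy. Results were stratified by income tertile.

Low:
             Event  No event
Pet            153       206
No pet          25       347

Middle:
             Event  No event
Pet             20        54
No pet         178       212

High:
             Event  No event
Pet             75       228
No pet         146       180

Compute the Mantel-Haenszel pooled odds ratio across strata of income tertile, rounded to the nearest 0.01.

1.28

OR_MH = Σ(aᵢdᵢ/nᵢ) / Σ(bᵢcᵢ/nᵢ), where nᵢ is the stratum total.
Stratum 1 (Low): n = 731; a·d/n = 153·347/731 = 72.6279; b·c/n = 206·25/731 = 7.0451
Stratum 2 (Middle): n = 464; a·d/n = 20·212/464 = 9.1379; b·c/n = 54·178/464 = 20.7155
Stratum 3 (High): n = 629; a·d/n = 75·180/629 = 21.4626; b·c/n = 228·146/629 = 52.9221
OR_MH = (72.6279 + 9.1379 + 21.4626) / (7.0451 + 20.7155 + 52.9221) = 103.2285 / 80.6828 = 1.27944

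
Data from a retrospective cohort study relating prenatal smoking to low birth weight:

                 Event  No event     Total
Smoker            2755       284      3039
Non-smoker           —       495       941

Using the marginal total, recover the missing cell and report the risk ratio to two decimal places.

1.91

The missing cell is in the unexposed row: 941 − 495 = 446.
So a = 2755, b = 284, c = 446, d = 495.
RR = [a/(a+b)] / [c/(c+d)] = (2755/3039) / (446/941) = 0.90655/0.47396 = 1.91269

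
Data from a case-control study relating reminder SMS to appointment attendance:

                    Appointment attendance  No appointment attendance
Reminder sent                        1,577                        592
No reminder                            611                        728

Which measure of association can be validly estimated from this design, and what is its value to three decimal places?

Cells: a = 1577, b = 592, c = 611, d = 728.
This is a case-control study: participants were sampled on outcome status, so risks in the source population cannot be estimated directly — relative risk is not valid here. The odds ratio is the appropriate measure.
OR = (a·d)/(b·c) = (1577 × 728) / (592 × 611) = 1148056 / 361712 = 3.17395

3.174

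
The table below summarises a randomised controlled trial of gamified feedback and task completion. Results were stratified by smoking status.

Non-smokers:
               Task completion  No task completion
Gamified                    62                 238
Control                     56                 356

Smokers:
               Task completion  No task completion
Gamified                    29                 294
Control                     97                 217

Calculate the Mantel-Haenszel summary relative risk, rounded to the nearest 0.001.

RR_MH = Σ(aᵢ·n₀ᵢ/nᵢ) / Σ(cᵢ·n₁ᵢ/nᵢ), with n₁ᵢ = aᵢ+bᵢ (exposed), n₀ᵢ = cᵢ+dᵢ (unexposed), nᵢ = n₁ᵢ+n₀ᵢ.
Stratum 1 (Non-smokers): n₁ = 300, n₀ = 412, n = 712; a·n₀/n = 62·412/712 = 35.8764; c·n₁/n = 56·300/712 = 23.5955
Stratum 2 (Smokers): n₁ = 323, n₀ = 314, n = 637; a·n₀/n = 29·314/637 = 14.2951; c·n₁/n = 97·323/637 = 49.1852
RR_MH = (35.8764 + 14.2951) / (23.5955 + 49.1852) = 50.1715 / 72.7807 = 0.68935

0.689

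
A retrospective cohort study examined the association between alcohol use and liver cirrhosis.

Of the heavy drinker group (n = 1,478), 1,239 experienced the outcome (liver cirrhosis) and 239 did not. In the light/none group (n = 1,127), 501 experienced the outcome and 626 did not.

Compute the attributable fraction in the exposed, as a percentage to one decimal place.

47.0

From the description: a = 1239, b = 239, c = 501, d = 626.
Risk in exposed = 1239/1478 = 0.83829; risk in unexposed = 501/1127 = 0.44454.
RR = 0.83829/0.44454 = 1.88575
AR% = (RR − 1)/RR × 100 = (1.88575 − 1)/1.88575 × 100 = 46.9706%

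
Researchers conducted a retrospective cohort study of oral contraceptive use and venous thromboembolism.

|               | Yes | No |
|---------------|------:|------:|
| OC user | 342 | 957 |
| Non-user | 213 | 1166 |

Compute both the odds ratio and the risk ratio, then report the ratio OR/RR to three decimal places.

Cells: a = 342, b = 957, c = 213, d = 1166.
OR = (342·1166)/(957·213) = 398772/203841 = 1.95629
Risk in exposed = 342/1299 = 0.26328; risk in unexposed = 213/1379 = 0.15446; RR = 1.70452
OR/RR = 1.95629 / 1.70452 = 1.14771
The outcome is not rare, so the OR lies further from 1 than the RR.

1.148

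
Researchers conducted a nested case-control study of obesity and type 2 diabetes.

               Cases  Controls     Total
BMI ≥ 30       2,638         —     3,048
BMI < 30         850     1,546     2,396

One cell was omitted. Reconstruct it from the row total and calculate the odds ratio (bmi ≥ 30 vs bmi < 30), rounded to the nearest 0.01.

11.70

The missing cell is in the exposed row: 3048 − 2638 = 410.
So a = 2638, b = 410, c = 850, d = 1546.
OR = (a·d)/(b·c) = (2638 × 1546) / (410 × 850) = 4078348 / 348500 = 11.70258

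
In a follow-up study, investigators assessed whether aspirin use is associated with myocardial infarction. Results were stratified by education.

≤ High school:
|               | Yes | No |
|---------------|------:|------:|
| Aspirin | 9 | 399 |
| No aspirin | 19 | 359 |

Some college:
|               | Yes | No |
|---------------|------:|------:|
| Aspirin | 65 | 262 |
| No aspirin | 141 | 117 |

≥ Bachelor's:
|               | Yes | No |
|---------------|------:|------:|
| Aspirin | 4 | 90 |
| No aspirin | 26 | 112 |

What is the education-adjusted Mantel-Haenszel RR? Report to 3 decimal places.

0.357

RR_MH = Σ(aᵢ·n₀ᵢ/nᵢ) / Σ(cᵢ·n₁ᵢ/nᵢ), with n₁ᵢ = aᵢ+bᵢ (exposed), n₀ᵢ = cᵢ+dᵢ (unexposed), nᵢ = n₁ᵢ+n₀ᵢ.
Stratum 1 (≤ High school): n₁ = 408, n₀ = 378, n = 786; a·n₀/n = 9·378/786 = 4.3282; c·n₁/n = 19·408/786 = 9.8626
Stratum 2 (Some college): n₁ = 327, n₀ = 258, n = 585; a·n₀/n = 65·258/585 = 28.6667; c·n₁/n = 141·327/585 = 78.8154
Stratum 3 (≥ Bachelor's): n₁ = 94, n₀ = 138, n = 232; a·n₀/n = 4·138/232 = 2.3793; c·n₁/n = 26·94/232 = 10.5345
RR_MH = (4.3282 + 28.6667 + 2.3793) / (9.8626 + 78.8154 + 10.5345) = 35.3742 / 99.2125 = 0.35655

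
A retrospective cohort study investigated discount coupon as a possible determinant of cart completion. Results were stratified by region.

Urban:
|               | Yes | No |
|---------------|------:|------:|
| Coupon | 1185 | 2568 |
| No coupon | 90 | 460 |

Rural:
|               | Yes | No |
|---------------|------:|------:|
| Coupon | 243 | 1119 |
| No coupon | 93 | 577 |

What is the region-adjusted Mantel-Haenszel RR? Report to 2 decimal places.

1.64

RR_MH = Σ(aᵢ·n₀ᵢ/nᵢ) / Σ(cᵢ·n₁ᵢ/nᵢ), with n₁ᵢ = aᵢ+bᵢ (exposed), n₀ᵢ = cᵢ+dᵢ (unexposed), nᵢ = n₁ᵢ+n₀ᵢ.
Stratum 1 (Urban): n₁ = 3753, n₀ = 550, n = 4303; a·n₀/n = 1185·550/4303 = 151.4641; c·n₁/n = 90·3753/4303 = 78.4964
Stratum 2 (Rural): n₁ = 1362, n₀ = 670, n = 2032; a·n₀/n = 243·670/2032 = 80.1230; c·n₁/n = 93·1362/2032 = 62.3356
RR_MH = (151.4641 + 80.1230) / (78.4964 + 62.3356) = 231.5871 / 140.8320 = 1.64442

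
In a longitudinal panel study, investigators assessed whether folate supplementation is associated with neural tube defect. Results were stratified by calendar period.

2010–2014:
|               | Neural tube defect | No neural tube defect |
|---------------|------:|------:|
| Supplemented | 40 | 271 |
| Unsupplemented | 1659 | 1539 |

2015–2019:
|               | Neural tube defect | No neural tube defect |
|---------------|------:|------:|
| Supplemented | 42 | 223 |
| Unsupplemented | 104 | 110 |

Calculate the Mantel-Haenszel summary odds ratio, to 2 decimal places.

0.15

OR_MH = Σ(aᵢdᵢ/nᵢ) / Σ(bᵢcᵢ/nᵢ), where nᵢ is the stratum total.
Stratum 1 (2010–2014): n = 3509; a·d/n = 40·1539/3509 = 17.5435; b·c/n = 271·1659/3509 = 128.1245
Stratum 2 (2015–2019): n = 479; a·d/n = 42·110/479 = 9.6451; b·c/n = 223·104/479 = 48.4175
OR_MH = (17.5435 + 9.6451) / (128.1245 + 48.4175) = 27.1886 / 176.5421 = 0.15401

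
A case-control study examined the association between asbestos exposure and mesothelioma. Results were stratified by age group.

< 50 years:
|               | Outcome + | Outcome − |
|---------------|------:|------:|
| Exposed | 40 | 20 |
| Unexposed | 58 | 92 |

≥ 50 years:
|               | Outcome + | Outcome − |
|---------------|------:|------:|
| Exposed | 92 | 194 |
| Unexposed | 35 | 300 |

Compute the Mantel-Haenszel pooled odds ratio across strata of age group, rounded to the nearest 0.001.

OR_MH = Σ(aᵢdᵢ/nᵢ) / Σ(bᵢcᵢ/nᵢ), where nᵢ is the stratum total.
Stratum 1 (< 50 years): n = 210; a·d/n = 40·92/210 = 17.5238; b·c/n = 20·58/210 = 5.5238
Stratum 2 (≥ 50 years): n = 621; a·d/n = 92·300/621 = 44.4444; b·c/n = 194·35/621 = 10.9340
OR_MH = (17.5238 + 44.4444) / (5.5238 + 10.9340) = 61.9683 / 16.4578 = 3.76528

3.765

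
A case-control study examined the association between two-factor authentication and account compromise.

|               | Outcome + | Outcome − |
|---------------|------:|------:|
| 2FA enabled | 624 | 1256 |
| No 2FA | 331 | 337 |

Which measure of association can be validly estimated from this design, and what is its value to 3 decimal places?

0.506

Cells: a = 624, b = 1256, c = 331, d = 337.
This is a case-control study: participants were sampled on outcome status, so risks in the source population cannot be estimated directly — relative risk is not valid here. The odds ratio is the appropriate measure.
OR = (a·d)/(b·c) = (624 × 337) / (1256 × 331) = 210288 / 415736 = 0.50582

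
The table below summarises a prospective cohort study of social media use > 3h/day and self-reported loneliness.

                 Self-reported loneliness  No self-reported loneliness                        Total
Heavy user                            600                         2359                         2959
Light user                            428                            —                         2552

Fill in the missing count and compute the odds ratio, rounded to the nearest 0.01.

The missing cell is in the unexposed row: 2552 − 428 = 2124.
So a = 600, b = 2359, c = 428, d = 2124.
OR = (a·d)/(b·c) = (600 × 2124) / (2359 × 428) = 1274400 / 1009652 = 1.26222

1.26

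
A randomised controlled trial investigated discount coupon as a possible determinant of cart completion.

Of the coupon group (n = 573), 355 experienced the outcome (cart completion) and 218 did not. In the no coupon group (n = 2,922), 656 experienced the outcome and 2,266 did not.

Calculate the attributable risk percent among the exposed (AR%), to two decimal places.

From the description: a = 355, b = 218, c = 656, d = 2266.
Risk in exposed = 355/573 = 0.61955; risk in unexposed = 656/2922 = 0.22450.
RR = 0.61955/0.22450 = 2.75963
AR% = (RR − 1)/RR × 100 = (2.75963 − 1)/2.75963 × 100 = 63.7632%

63.76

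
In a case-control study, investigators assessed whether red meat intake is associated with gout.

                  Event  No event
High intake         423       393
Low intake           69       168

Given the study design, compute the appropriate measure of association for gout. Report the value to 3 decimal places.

Cells: a = 423, b = 393, c = 69, d = 168.
This is a case-control study: participants were sampled on outcome status, so risks in the source population cannot be estimated directly — relative risk is not valid here. The odds ratio is the appropriate measure.
OR = (a·d)/(b·c) = (423 × 168) / (393 × 69) = 71064 / 27117 = 2.62064

2.621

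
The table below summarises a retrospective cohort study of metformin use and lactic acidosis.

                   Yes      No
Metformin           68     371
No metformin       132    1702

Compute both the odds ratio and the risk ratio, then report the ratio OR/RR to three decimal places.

1.098

Cells: a = 68, b = 371, c = 132, d = 1702.
OR = (68·1702)/(371·132) = 115736/48972 = 2.36331
Risk in exposed = 68/439 = 0.15490; risk in unexposed = 132/1834 = 0.07197; RR = 2.15214
OR/RR = 2.36331 / 2.15214 = 1.09812
The outcome is not rare, so the OR lies further from 1 than the RR.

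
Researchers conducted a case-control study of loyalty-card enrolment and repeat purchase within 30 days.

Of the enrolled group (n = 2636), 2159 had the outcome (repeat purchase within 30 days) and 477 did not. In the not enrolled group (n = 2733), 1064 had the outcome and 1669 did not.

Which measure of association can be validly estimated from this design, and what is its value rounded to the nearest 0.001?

From the description: a = 2159, b = 477, c = 1064, d = 1669.
This is a case-control study: participants were sampled on outcome status, so risks in the source population cannot be estimated directly — relative risk is not valid here. The odds ratio is the appropriate measure.
OR = (a·d)/(b·c) = (2159 × 1669) / (477 × 1064) = 3603371 / 507528 = 7.09985

7.100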